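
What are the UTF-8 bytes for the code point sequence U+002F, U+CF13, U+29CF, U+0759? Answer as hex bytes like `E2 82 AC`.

2F EC BC 93 E2 A7 8F DD 99

U+002F: 1-byte form → 2F.
U+CF13: 3-byte form → EC BC 93.
U+29CF: 3-byte form → E2 A7 8F.
U+0759: 2-byte form → DD 99.
Concatenated (9 bytes): 2F EC BC 93 E2 A7 8F DD 99.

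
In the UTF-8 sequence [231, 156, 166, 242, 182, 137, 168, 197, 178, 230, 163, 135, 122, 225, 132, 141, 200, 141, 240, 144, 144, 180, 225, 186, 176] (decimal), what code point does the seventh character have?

U+020D

Offset 0: leading byte 0xE7 = 11100111 → 3-byte char #1 = E7 9C A6.
Offset 3: leading byte 0xF2 = 11110010 → 4-byte char #2 = F2 B6 89 A8.
Offset 7: leading byte 0xC5 = 11000101 → 2-byte char #3 = C5 B2.
Offset 9: leading byte 0xE6 = 11100110 → 3-byte char #4 = E6 A3 87.
Offset 12: leading byte 0x7A = 01111010 → 1-byte char #5 = 7A.
Offset 13: leading byte 0xE1 = 11100001 → 3-byte char #6 = E1 84 8D.
Offset 16: leading byte 0xC8 = 11001000 → 2-byte char #7 = C8 8D.
Leading byte 0xC8 = 11001000 matches 110xxxxx → 2-byte sequence.
Byte 1: 0xC8 = 11001000, payload 01000 (5 bits).
Byte 2: 0x8D = 10001101 (10xxxxxx ✓), payload 001101.
Concatenate: 01000001101 = 0x20D (11 bits → U+020D).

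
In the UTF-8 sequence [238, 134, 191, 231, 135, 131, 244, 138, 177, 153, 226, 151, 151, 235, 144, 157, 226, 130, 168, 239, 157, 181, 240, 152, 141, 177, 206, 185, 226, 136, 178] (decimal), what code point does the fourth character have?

Offset 0: leading byte 0xEE = 11101110 → 3-byte char #1 = EE 86 BF.
Offset 3: leading byte 0xE7 = 11100111 → 3-byte char #2 = E7 87 83.
Offset 6: leading byte 0xF4 = 11110100 → 4-byte char #3 = F4 8A B1 99.
Offset 10: leading byte 0xE2 = 11100010 → 3-byte char #4 = E2 97 97.
Leading byte 0xE2 = 11100010 matches 1110xxxx → 3-byte sequence.
Byte 1: 0xE2 = 11100010, payload 0010 (4 bits).
Byte 2: 0x97 = 10010111 (10xxxxxx ✓), payload 010111.
Byte 3: 0x97 = 10010111 (10xxxxxx ✓), payload 010111.
Concatenate: 0010010111010111 = 0x25D7 (16 bits → U+25D7).

U+25D7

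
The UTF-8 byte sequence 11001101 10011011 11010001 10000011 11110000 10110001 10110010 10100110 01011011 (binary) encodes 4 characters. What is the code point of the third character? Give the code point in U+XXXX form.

U+31CA6

Offset 0: leading byte 0xCD = 11001101 → 2-byte char #1 = CD 9B.
Offset 2: leading byte 0xD1 = 11010001 → 2-byte char #2 = D1 83.
Offset 4: leading byte 0xF0 = 11110000 → 4-byte char #3 = F0 B1 B2 A6.
Leading byte 0xF0 = 11110000 matches 11110xxx → 4-byte sequence.
Byte 1: 0xF0 = 11110000, payload 000 (3 bits).
Byte 2: 0xB1 = 10110001 (10xxxxxx ✓), payload 110001.
Byte 3: 0xB2 = 10110010 (10xxxxxx ✓), payload 110010.
Byte 4: 0xA6 = 10100110 (10xxxxxx ✓), payload 100110.
Concatenate: 000110001110010100110 = 0x31CA6 (21 bits → U+31CA6).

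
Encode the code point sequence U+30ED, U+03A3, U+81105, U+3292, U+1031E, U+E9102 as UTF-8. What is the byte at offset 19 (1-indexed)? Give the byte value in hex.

0x84

1-indexed offset 19 is 0-indexed offset 18.
U+30ED → 3-byte form E3 83 AD at offsets 0–2.
U+03A3 → 2-byte form CE A3 at offsets 3–4.
U+81105 → 4-byte form F2 81 84 85 at offsets 5–8.
U+3292 → 3-byte form E3 8A 92 at offsets 9–11.
U+1031E → 4-byte form F0 90 8C 9E at offsets 12–15.
U+E9102 → 4-byte form F3 A9 84 82 at offsets 16–19.
Offset 18 falls in char 6's range; it's byte 3 of F3 A9 84 82 = 0x84.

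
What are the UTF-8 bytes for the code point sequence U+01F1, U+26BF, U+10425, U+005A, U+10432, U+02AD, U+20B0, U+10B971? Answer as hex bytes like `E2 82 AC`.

C7 B1 E2 9A BF F0 90 90 A5 5A F0 90 90 B2 CA AD E2 82 B0 F4 8B A5 B1

U+01F1: 2-byte form → C7 B1.
U+26BF: 3-byte form → E2 9A BF.
U+10425: 4-byte form → F0 90 90 A5.
U+005A: 1-byte form → 5A.
U+10432: 4-byte form → F0 90 90 B2.
U+02AD: 2-byte form → CA AD.
U+20B0: 3-byte form → E2 82 B0.
U+10B971: 4-byte form → F4 8B A5 B1.
Concatenated (23 bytes): C7 B1 E2 9A BF F0 90 90 A5 5A F0 90 90 B2 CA AD E2 82 B0 F4 8B A5 B1.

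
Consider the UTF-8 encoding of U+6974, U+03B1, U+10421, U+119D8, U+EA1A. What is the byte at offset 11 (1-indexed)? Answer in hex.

1-indexed offset 11 is 0-indexed offset 10.
U+6974 → 3-byte form E6 A5 B4 at offsets 0–2.
U+03B1 → 2-byte form CE B1 at offsets 3–4.
U+10421 → 4-byte form F0 90 90 A1 at offsets 5–8.
U+119D8 → 4-byte form F0 91 A7 98 at offsets 9–12.
Offset 10 falls in char 4's range; it's byte 2 of F0 91 A7 98 = 0x91.

0x91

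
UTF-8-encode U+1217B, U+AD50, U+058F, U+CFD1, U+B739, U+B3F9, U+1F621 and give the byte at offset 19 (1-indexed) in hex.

0xF0

1-indexed offset 19 is 0-indexed offset 18.
U+1217B → 4-byte form F0 92 85 BB at offsets 0–3.
U+AD50 → 3-byte form EA B5 90 at offsets 4–6.
U+058F → 2-byte form D6 8F at offsets 7–8.
U+CFD1 → 3-byte form EC BF 91 at offsets 9–11.
U+B739 → 3-byte form EB 9C B9 at offsets 12–14.
U+B3F9 → 3-byte form EB 8F B9 at offsets 15–17.
U+1F621 → 4-byte form F0 9F 98 A1 at offsets 18–21.
Offset 18 falls in char 7's range; it's byte 1 of F0 9F 98 A1 = 0xF0.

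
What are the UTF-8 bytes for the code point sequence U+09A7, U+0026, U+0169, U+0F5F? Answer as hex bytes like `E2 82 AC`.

U+09A7: 3-byte form → E0 A6 A7.
U+0026: 1-byte form → 26.
U+0169: 2-byte form → C5 A9.
U+0F5F: 3-byte form → E0 BD 9F.
Concatenated (9 bytes): E0 A6 A7 26 C5 A9 E0 BD 9F.

E0 A6 A7 26 C5 A9 E0 BD 9F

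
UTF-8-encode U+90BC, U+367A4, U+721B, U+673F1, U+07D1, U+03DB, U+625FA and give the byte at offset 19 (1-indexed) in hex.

1-indexed offset 19 is 0-indexed offset 18.
U+90BC → 3-byte form E9 82 BC at offsets 0–2.
U+367A4 → 4-byte form F0 B6 9E A4 at offsets 3–6.
U+721B → 3-byte form E7 88 9B at offsets 7–9.
U+673F1 → 4-byte form F1 A7 8F B1 at offsets 10–13.
U+07D1 → 2-byte form DF 91 at offsets 14–15.
U+03DB → 2-byte form CF 9B at offsets 16–17.
U+625FA → 4-byte form F1 A2 97 BA at offsets 18–21.
Offset 18 falls in char 7's range; it's byte 1 of F1 A2 97 BA = 0xF1.

0xF1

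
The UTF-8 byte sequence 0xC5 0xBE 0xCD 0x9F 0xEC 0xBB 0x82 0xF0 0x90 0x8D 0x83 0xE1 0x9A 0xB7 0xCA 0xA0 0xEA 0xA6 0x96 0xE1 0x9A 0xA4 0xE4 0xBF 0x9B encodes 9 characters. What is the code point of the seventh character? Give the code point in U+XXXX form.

U+A996

Offset 0: leading byte 0xC5 = 11000101 → 2-byte char #1 = C5 BE.
Offset 2: leading byte 0xCD = 11001101 → 2-byte char #2 = CD 9F.
Offset 4: leading byte 0xEC = 11101100 → 3-byte char #3 = EC BB 82.
Offset 7: leading byte 0xF0 = 11110000 → 4-byte char #4 = F0 90 8D 83.
Offset 11: leading byte 0xE1 = 11100001 → 3-byte char #5 = E1 9A B7.
Offset 14: leading byte 0xCA = 11001010 → 2-byte char #6 = CA A0.
Offset 16: leading byte 0xEA = 11101010 → 3-byte char #7 = EA A6 96.
Leading byte 0xEA = 11101010 matches 1110xxxx → 3-byte sequence.
Byte 1: 0xEA = 11101010, payload 1010 (4 bits).
Byte 2: 0xA6 = 10100110 (10xxxxxx ✓), payload 100110.
Byte 3: 0x96 = 10010110 (10xxxxxx ✓), payload 010110.
Concatenate: 1010100110010110 = 0xA996 (16 bits → U+A996).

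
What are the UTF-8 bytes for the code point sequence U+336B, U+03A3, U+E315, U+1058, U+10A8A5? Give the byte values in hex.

U+336B: 3-byte form → E3 8D AB.
U+03A3: 2-byte form → CE A3.
U+E315: 3-byte form → EE 8C 95.
U+1058: 3-byte form → E1 81 98.
U+10A8A5: 4-byte form → F4 8A A2 A5.
Concatenated (15 bytes): E3 8D AB CE A3 EE 8C 95 E1 81 98 F4 8A A2 A5.

E3 8D AB CE A3 EE 8C 95 E1 81 98 F4 8A A2 A5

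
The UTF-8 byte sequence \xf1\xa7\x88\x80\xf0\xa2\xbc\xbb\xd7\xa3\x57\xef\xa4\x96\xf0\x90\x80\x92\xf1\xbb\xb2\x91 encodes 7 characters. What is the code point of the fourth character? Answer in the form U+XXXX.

Offset 0: leading byte 0xF1 = 11110001 → 4-byte char #1 = F1 A7 88 80.
Offset 4: leading byte 0xF0 = 11110000 → 4-byte char #2 = F0 A2 BC BB.
Offset 8: leading byte 0xD7 = 11010111 → 2-byte char #3 = D7 A3.
Offset 10: leading byte 0x57 = 01010111 → 1-byte char #4 = 57.
Leading byte 0x57 = 01010111 matches 0xxxxxxx → 1-byte sequence.
Byte 1: 0x57 = 01010111, payload 1010111 (7 bits).
Concatenate: 1010111 = 0x57 (7 bits → U+0057).

U+0057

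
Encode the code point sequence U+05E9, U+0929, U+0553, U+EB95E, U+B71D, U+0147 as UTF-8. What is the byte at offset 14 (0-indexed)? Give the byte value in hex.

U+05E9 → 2-byte form D7 A9 at offsets 0–1.
U+0929 → 3-byte form E0 A4 A9 at offsets 2–4.
U+0553 → 2-byte form D5 93 at offsets 5–6.
U+EB95E → 4-byte form F3 AB A5 9E at offsets 7–10.
U+B71D → 3-byte form EB 9C 9D at offsets 11–13.
U+0147 → 2-byte form C5 87 at offsets 14–15.
Offset 14 falls in char 6's range; it's byte 1 of C5 87 = 0xC5.

0xC5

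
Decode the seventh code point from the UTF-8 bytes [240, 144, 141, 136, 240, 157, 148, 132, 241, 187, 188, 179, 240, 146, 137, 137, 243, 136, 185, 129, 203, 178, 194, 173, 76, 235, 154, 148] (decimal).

U+00AD

Offset 0: leading byte 0xF0 = 11110000 → 4-byte char #1 = F0 90 8D 88.
Offset 4: leading byte 0xF0 = 11110000 → 4-byte char #2 = F0 9D 94 84.
Offset 8: leading byte 0xF1 = 11110001 → 4-byte char #3 = F1 BB BC B3.
Offset 12: leading byte 0xF0 = 11110000 → 4-byte char #4 = F0 92 89 89.
Offset 16: leading byte 0xF3 = 11110011 → 4-byte char #5 = F3 88 B9 81.
Offset 20: leading byte 0xCB = 11001011 → 2-byte char #6 = CB B2.
Offset 22: leading byte 0xC2 = 11000010 → 2-byte char #7 = C2 AD.
Leading byte 0xC2 = 11000010 matches 110xxxxx → 2-byte sequence.
Byte 1: 0xC2 = 11000010, payload 00010 (5 bits).
Byte 2: 0xAD = 10101101 (10xxxxxx ✓), payload 101101.
Concatenate: 00010101101 = 0xAD (11 bits → U+00AD).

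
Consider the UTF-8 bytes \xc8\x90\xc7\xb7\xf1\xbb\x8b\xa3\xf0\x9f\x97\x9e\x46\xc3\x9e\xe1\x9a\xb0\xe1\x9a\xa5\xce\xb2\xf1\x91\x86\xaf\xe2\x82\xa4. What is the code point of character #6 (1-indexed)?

Offset 0: leading byte 0xC8 = 11001000 → 2-byte char #1 = C8 90.
Offset 2: leading byte 0xC7 = 11000111 → 2-byte char #2 = C7 B7.
Offset 4: leading byte 0xF1 = 11110001 → 4-byte char #3 = F1 BB 8B A3.
Offset 8: leading byte 0xF0 = 11110000 → 4-byte char #4 = F0 9F 97 9E.
Offset 12: leading byte 0x46 = 01000110 → 1-byte char #5 = 46.
Offset 13: leading byte 0xC3 = 11000011 → 2-byte char #6 = C3 9E.
Leading byte 0xC3 = 11000011 matches 110xxxxx → 2-byte sequence.
Byte 1: 0xC3 = 11000011, payload 00011 (5 bits).
Byte 2: 0x9E = 10011110 (10xxxxxx ✓), payload 011110.
Concatenate: 00011011110 = 0xDE (11 bits → U+00DE).

U+00DE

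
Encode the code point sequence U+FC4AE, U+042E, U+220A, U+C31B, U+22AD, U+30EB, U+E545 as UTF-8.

U+FC4AE: 4-byte form → F3 BC 92 AE.
U+042E: 2-byte form → D0 AE.
U+220A: 3-byte form → E2 88 8A.
U+C31B: 3-byte form → EC 8C 9B.
U+22AD: 3-byte form → E2 8A AD.
U+30EB: 3-byte form → E3 83 AB.
U+E545: 3-byte form → EE 95 85.
Concatenated (21 bytes): F3 BC 92 AE D0 AE E2 88 8A EC 8C 9B E2 8A AD E3 83 AB EE 95 85.

F3 BC 92 AE D0 AE E2 88 8A EC 8C 9B E2 8A AD E3 83 AB EE 95 85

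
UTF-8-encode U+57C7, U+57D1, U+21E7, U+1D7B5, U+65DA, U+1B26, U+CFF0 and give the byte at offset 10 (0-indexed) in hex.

U+57C7 → 3-byte form E5 9F 87 at offsets 0–2.
U+57D1 → 3-byte form E5 9F 91 at offsets 3–5.
U+21E7 → 3-byte form E2 87 A7 at offsets 6–8.
U+1D7B5 → 4-byte form F0 9D 9E B5 at offsets 9–12.
Offset 10 falls in char 4's range; it's byte 2 of F0 9D 9E B5 = 0x9D.

0x9D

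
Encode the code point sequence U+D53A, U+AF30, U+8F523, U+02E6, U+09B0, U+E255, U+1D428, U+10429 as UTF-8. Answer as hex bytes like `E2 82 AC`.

U+D53A: 3-byte form → ED 94 BA.
U+AF30: 3-byte form → EA BC B0.
U+8F523: 4-byte form → F2 8F 94 A3.
U+02E6: 2-byte form → CB A6.
U+09B0: 3-byte form → E0 A6 B0.
U+E255: 3-byte form → EE 89 95.
U+1D428: 4-byte form → F0 9D 90 A8.
U+10429: 4-byte form → F0 90 90 A9.
Concatenated (26 bytes): ED 94 BA EA BC B0 F2 8F 94 A3 CB A6 E0 A6 B0 EE 89 95 F0 9D 90 A8 F0 90 90 A9.

ED 94 BA EA BC B0 F2 8F 94 A3 CB A6 E0 A6 B0 EE 89 95 F0 9D 90 A8 F0 90 90 A9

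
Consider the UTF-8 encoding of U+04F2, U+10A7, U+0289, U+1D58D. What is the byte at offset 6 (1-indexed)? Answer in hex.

1-indexed offset 6 is 0-indexed offset 5.
U+04F2 → 2-byte form D3 B2 at offsets 0–1.
U+10A7 → 3-byte form E1 82 A7 at offsets 2–4.
U+0289 → 2-byte form CA 89 at offsets 5–6.
Offset 5 falls in char 3's range; it's byte 1 of CA 89 = 0xCA.

0xCA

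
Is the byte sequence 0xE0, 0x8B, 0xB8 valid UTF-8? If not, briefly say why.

invalid (overlong encoding)

Leading byte 0xE0 = 11100000 → 3-byte form.
Continuation bytes all match 10xxxxxx. Payload decodes to 0x2F8.
But 0x2F8 < 0x800, the minimum for a 3-byte sequence — this is an overlong encoding.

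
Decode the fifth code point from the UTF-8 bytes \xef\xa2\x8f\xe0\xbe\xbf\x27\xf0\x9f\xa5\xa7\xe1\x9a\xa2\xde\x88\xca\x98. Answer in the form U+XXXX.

U+16A2

Offset 0: leading byte 0xEF = 11101111 → 3-byte char #1 = EF A2 8F.
Offset 3: leading byte 0xE0 = 11100000 → 3-byte char #2 = E0 BE BF.
Offset 6: leading byte 0x27 = 00100111 → 1-byte char #3 = 27.
Offset 7: leading byte 0xF0 = 11110000 → 4-byte char #4 = F0 9F A5 A7.
Offset 11: leading byte 0xE1 = 11100001 → 3-byte char #5 = E1 9A A2.
Leading byte 0xE1 = 11100001 matches 1110xxxx → 3-byte sequence.
Byte 1: 0xE1 = 11100001, payload 0001 (4 bits).
Byte 2: 0x9A = 10011010 (10xxxxxx ✓), payload 011010.
Byte 3: 0xA2 = 10100010 (10xxxxxx ✓), payload 100010.
Concatenate: 0001011010100010 = 0x16A2 (16 bits → U+16A2).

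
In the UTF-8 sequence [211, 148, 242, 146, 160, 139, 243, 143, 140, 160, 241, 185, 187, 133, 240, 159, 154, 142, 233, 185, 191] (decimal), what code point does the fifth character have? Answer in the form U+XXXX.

U+1F68E

Offset 0: leading byte 0xD3 = 11010011 → 2-byte char #1 = D3 94.
Offset 2: leading byte 0xF2 = 11110010 → 4-byte char #2 = F2 92 A0 8B.
Offset 6: leading byte 0xF3 = 11110011 → 4-byte char #3 = F3 8F 8C A0.
Offset 10: leading byte 0xF1 = 11110001 → 4-byte char #4 = F1 B9 BB 85.
Offset 14: leading byte 0xF0 = 11110000 → 4-byte char #5 = F0 9F 9A 8E.
Leading byte 0xF0 = 11110000 matches 11110xxx → 4-byte sequence.
Byte 1: 0xF0 = 11110000, payload 000 (3 bits).
Byte 2: 0x9F = 10011111 (10xxxxxx ✓), payload 011111.
Byte 3: 0x9A = 10011010 (10xxxxxx ✓), payload 011010.
Byte 4: 0x8E = 10001110 (10xxxxxx ✓), payload 001110.
Concatenate: 000011111011010001110 = 0x1F68E (21 bits → U+1F68E).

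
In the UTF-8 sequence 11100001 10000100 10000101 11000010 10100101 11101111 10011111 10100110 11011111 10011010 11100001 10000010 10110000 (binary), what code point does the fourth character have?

U+07DA

Offset 0: leading byte 0xE1 = 11100001 → 3-byte char #1 = E1 84 85.
Offset 3: leading byte 0xC2 = 11000010 → 2-byte char #2 = C2 A5.
Offset 5: leading byte 0xEF = 11101111 → 3-byte char #3 = EF 9F A6.
Offset 8: leading byte 0xDF = 11011111 → 2-byte char #4 = DF 9A.
Leading byte 0xDF = 11011111 matches 110xxxxx → 2-byte sequence.
Byte 1: 0xDF = 11011111, payload 11111 (5 bits).
Byte 2: 0x9A = 10011010 (10xxxxxx ✓), payload 011010.
Concatenate: 11111011010 = 0x7DA (11 bits → U+07DA).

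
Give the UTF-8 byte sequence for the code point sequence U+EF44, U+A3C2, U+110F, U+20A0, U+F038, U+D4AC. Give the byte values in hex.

EE BD 84 EA 8F 82 E1 84 8F E2 82 A0 EF 80 B8 ED 92 AC

U+EF44: 3-byte form → EE BD 84.
U+A3C2: 3-byte form → EA 8F 82.
U+110F: 3-byte form → E1 84 8F.
U+20A0: 3-byte form → E2 82 A0.
U+F038: 3-byte form → EF 80 B8.
U+D4AC: 3-byte form → ED 92 AC.
Concatenated (18 bytes): EE BD 84 EA 8F 82 E1 84 8F E2 82 A0 EF 80 B8 ED 92 AC.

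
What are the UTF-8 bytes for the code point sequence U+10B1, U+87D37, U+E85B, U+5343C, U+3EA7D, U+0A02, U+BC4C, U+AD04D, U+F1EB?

E1 82 B1 F2 87 B4 B7 EE A1 9B F1 93 90 BC F0 BE A9 BD E0 A8 82 EB B1 8C F2 AD 81 8D EF 87 AB

U+10B1: 3-byte form → E1 82 B1.
U+87D37: 4-byte form → F2 87 B4 B7.
U+E85B: 3-byte form → EE A1 9B.
U+5343C: 4-byte form → F1 93 90 BC.
U+3EA7D: 4-byte form → F0 BE A9 BD.
U+0A02: 3-byte form → E0 A8 82.
U+BC4C: 3-byte form → EB B1 8C.
U+AD04D: 4-byte form → F2 AD 81 8D.
U+F1EB: 3-byte form → EF 87 AB.
Concatenated (31 bytes): E1 82 B1 F2 87 B4 B7 EE A1 9B F1 93 90 BC F0 BE A9 BD E0 A8 82 EB B1 8C F2 AD 81 8D EF 87 AB.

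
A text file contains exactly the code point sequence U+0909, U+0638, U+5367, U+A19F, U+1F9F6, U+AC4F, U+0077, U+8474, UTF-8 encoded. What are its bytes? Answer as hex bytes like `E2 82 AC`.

E0 A4 89 D8 B8 E5 8D A7 EA 86 9F F0 9F A7 B6 EA B1 8F 77 E8 91 B4

U+0909: 3-byte form → E0 A4 89.
U+0638: 2-byte form → D8 B8.
U+5367: 3-byte form → E5 8D A7.
U+A19F: 3-byte form → EA 86 9F.
U+1F9F6: 4-byte form → F0 9F A7 B6.
U+AC4F: 3-byte form → EA B1 8F.
U+0077: 1-byte form → 77.
U+8474: 3-byte form → E8 91 B4.
Concatenated (22 bytes): E0 A4 89 D8 B8 E5 8D A7 EA 86 9F F0 9F A7 B6 EA B1 8F 77 E8 91 B4.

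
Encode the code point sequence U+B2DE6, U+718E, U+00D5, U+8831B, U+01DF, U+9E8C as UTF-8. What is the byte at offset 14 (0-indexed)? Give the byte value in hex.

0x9F

U+B2DE6 → 4-byte form F2 B2 B7 A6 at offsets 0–3.
U+718E → 3-byte form E7 86 8E at offsets 4–6.
U+00D5 → 2-byte form C3 95 at offsets 7–8.
U+8831B → 4-byte form F2 88 8C 9B at offsets 9–12.
U+01DF → 2-byte form C7 9F at offsets 13–14.
Offset 14 falls in char 5's range; it's byte 2 of C7 9F = 0x9F.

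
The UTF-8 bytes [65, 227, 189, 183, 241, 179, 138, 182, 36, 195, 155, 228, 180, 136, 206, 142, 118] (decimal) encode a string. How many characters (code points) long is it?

Byte at offset 0: 0x41 = 01000001 → 1-byte char (#1). Advance 1.
Byte at offset 1: 0xE3 = 11100011 → 3-byte char (#2). Advance 3.
Byte at offset 4: 0xF1 = 11110001 → 4-byte char (#3). Advance 4.
Byte at offset 8: 0x24 = 00100100 → 1-byte char (#4). Advance 1.
Byte at offset 9: 0xC3 = 11000011 → 2-byte char (#5). Advance 2.
Byte at offset 11: 0xE4 = 11100100 → 3-byte char (#6). Advance 3.
Byte at offset 14: 0xCE = 11001110 → 2-byte char (#7). Advance 2.
Byte at offset 16: 0x76 = 01110110 → 1-byte char (#8). Advance 1.
Reached end at offset 17 after 8 code points.

8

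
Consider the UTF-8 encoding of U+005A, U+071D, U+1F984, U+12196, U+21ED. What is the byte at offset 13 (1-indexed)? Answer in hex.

0x87

1-indexed offset 13 is 0-indexed offset 12.
U+005A → 1-byte form 5A at offsets 0–0.
U+071D → 2-byte form DC 9D at offsets 1–2.
U+1F984 → 4-byte form F0 9F A6 84 at offsets 3–6.
U+12196 → 4-byte form F0 92 86 96 at offsets 7–10.
U+21ED → 3-byte form E2 87 AD at offsets 11–13.
Offset 12 falls in char 5's range; it's byte 2 of E2 87 AD = 0x87.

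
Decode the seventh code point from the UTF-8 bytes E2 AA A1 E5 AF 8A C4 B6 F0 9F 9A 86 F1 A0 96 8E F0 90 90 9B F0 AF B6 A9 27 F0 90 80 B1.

Offset 0: leading byte 0xE2 = 11100010 → 3-byte char #1 = E2 AA A1.
Offset 3: leading byte 0xE5 = 11100101 → 3-byte char #2 = E5 AF 8A.
Offset 6: leading byte 0xC4 = 11000100 → 2-byte char #3 = C4 B6.
Offset 8: leading byte 0xF0 = 11110000 → 4-byte char #4 = F0 9F 9A 86.
Offset 12: leading byte 0xF1 = 11110001 → 4-byte char #5 = F1 A0 96 8E.
Offset 16: leading byte 0xF0 = 11110000 → 4-byte char #6 = F0 90 90 9B.
Offset 20: leading byte 0xF0 = 11110000 → 4-byte char #7 = F0 AF B6 A9.
Leading byte 0xF0 = 11110000 matches 11110xxx → 4-byte sequence.
Byte 1: 0xF0 = 11110000, payload 000 (3 bits).
Byte 2: 0xAF = 10101111 (10xxxxxx ✓), payload 101111.
Byte 3: 0xB6 = 10110110 (10xxxxxx ✓), payload 110110.
Byte 4: 0xA9 = 10101001 (10xxxxxx ✓), payload 101001.
Concatenate: 000101111110110101001 = 0x2FDA9 (21 bits → U+2FDA9).

U+2FDA9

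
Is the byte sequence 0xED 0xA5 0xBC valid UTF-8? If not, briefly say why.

invalid (encodes a surrogate (U+D800–U+DFFF))

Structurally a 3-byte sequence; payload = 0xD97C.
But 0xD97C is in U+D800–U+DFFF, the surrogate range. Surrogates are not Unicode scalar values and are forbidden in UTF-8.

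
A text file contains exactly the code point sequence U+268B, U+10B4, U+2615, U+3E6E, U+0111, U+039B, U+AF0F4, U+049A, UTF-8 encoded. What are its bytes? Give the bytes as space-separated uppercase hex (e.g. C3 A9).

U+268B: 3-byte form → E2 9A 8B.
U+10B4: 3-byte form → E1 82 B4.
U+2615: 3-byte form → E2 98 95.
U+3E6E: 3-byte form → E3 B9 AE.
U+0111: 2-byte form → C4 91.
U+039B: 2-byte form → CE 9B.
U+AF0F4: 4-byte form → F2 AF 83 B4.
U+049A: 2-byte form → D2 9A.
Concatenated (22 bytes): E2 9A 8B E1 82 B4 E2 98 95 E3 B9 AE C4 91 CE 9B F2 AF 83 B4 D2 9A.

E2 9A 8B E1 82 B4 E2 98 95 E3 B9 AE C4 91 CE 9B F2 AF 83 B4 D2 9A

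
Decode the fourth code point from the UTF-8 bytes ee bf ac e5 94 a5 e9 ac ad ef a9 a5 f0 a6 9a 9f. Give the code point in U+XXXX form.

Offset 0: leading byte 0xEE = 11101110 → 3-byte char #1 = EE BF AC.
Offset 3: leading byte 0xE5 = 11100101 → 3-byte char #2 = E5 94 A5.
Offset 6: leading byte 0xE9 = 11101001 → 3-byte char #3 = E9 AC AD.
Offset 9: leading byte 0xEF = 11101111 → 3-byte char #4 = EF A9 A5.
Leading byte 0xEF = 11101111 matches 1110xxxx → 3-byte sequence.
Byte 1: 0xEF = 11101111, payload 1111 (4 bits).
Byte 2: 0xA9 = 10101001 (10xxxxxx ✓), payload 101001.
Byte 3: 0xA5 = 10100101 (10xxxxxx ✓), payload 100101.
Concatenate: 1111101001100101 = 0xFA65 (16 bits → U+FA65).

U+FA65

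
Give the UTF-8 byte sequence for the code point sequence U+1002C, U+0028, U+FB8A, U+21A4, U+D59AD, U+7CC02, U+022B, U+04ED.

U+1002C: 4-byte form → F0 90 80 AC.
U+0028: 1-byte form → 28.
U+FB8A: 3-byte form → EF AE 8A.
U+21A4: 3-byte form → E2 86 A4.
U+D59AD: 4-byte form → F3 95 A6 AD.
U+7CC02: 4-byte form → F1 BC B0 82.
U+022B: 2-byte form → C8 AB.
U+04ED: 2-byte form → D3 AD.
Concatenated (23 bytes): F0 90 80 AC 28 EF AE 8A E2 86 A4 F3 95 A6 AD F1 BC B0 82 C8 AB D3 AD.

F0 90 80 AC 28 EF AE 8A E2 86 A4 F3 95 A6 AD F1 BC B0 82 C8 AB D3 AD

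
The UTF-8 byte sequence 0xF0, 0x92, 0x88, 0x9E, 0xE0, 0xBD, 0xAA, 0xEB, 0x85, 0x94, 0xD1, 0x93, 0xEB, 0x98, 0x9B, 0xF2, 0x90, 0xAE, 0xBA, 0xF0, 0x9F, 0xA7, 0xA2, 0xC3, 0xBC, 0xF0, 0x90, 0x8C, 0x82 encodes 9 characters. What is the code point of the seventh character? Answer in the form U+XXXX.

Offset 0: leading byte 0xF0 = 11110000 → 4-byte char #1 = F0 92 88 9E.
Offset 4: leading byte 0xE0 = 11100000 → 3-byte char #2 = E0 BD AA.
Offset 7: leading byte 0xEB = 11101011 → 3-byte char #3 = EB 85 94.
Offset 10: leading byte 0xD1 = 11010001 → 2-byte char #4 = D1 93.
Offset 12: leading byte 0xEB = 11101011 → 3-byte char #5 = EB 98 9B.
Offset 15: leading byte 0xF2 = 11110010 → 4-byte char #6 = F2 90 AE BA.
Offset 19: leading byte 0xF0 = 11110000 → 4-byte char #7 = F0 9F A7 A2.
Leading byte 0xF0 = 11110000 matches 11110xxx → 4-byte sequence.
Byte 1: 0xF0 = 11110000, payload 000 (3 bits).
Byte 2: 0x9F = 10011111 (10xxxxxx ✓), payload 011111.
Byte 3: 0xA7 = 10100111 (10xxxxxx ✓), payload 100111.
Byte 4: 0xA2 = 10100010 (10xxxxxx ✓), payload 100010.
Concatenate: 000011111100111100010 = 0x1F9E2 (21 bits → U+1F9E2).

U+1F9E2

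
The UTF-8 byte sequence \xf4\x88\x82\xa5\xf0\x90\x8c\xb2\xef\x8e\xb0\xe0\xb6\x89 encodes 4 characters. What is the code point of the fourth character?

Offset 0: leading byte 0xF4 = 11110100 → 4-byte char #1 = F4 88 82 A5.
Offset 4: leading byte 0xF0 = 11110000 → 4-byte char #2 = F0 90 8C B2.
Offset 8: leading byte 0xEF = 11101111 → 3-byte char #3 = EF 8E B0.
Offset 11: leading byte 0xE0 = 11100000 → 3-byte char #4 = E0 B6 89.
Leading byte 0xE0 = 11100000 matches 1110xxxx → 3-byte sequence.
Byte 1: 0xE0 = 11100000, payload 0000 (4 bits).
Byte 2: 0xB6 = 10110110 (10xxxxxx ✓), payload 110110.
Byte 3: 0x89 = 10001001 (10xxxxxx ✓), payload 001001.
Concatenate: 0000110110001001 = 0xD89 (16 bits → U+0D89).

U+0D89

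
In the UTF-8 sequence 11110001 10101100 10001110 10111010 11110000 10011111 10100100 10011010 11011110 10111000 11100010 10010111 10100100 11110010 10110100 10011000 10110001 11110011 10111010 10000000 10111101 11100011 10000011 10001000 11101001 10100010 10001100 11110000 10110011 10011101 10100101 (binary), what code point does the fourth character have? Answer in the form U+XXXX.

U+25E4

Offset 0: leading byte 0xF1 = 11110001 → 4-byte char #1 = F1 AC 8E BA.
Offset 4: leading byte 0xF0 = 11110000 → 4-byte char #2 = F0 9F A4 9A.
Offset 8: leading byte 0xDE = 11011110 → 2-byte char #3 = DE B8.
Offset 10: leading byte 0xE2 = 11100010 → 3-byte char #4 = E2 97 A4.
Leading byte 0xE2 = 11100010 matches 1110xxxx → 3-byte sequence.
Byte 1: 0xE2 = 11100010, payload 0010 (4 bits).
Byte 2: 0x97 = 10010111 (10xxxxxx ✓), payload 010111.
Byte 3: 0xA4 = 10100100 (10xxxxxx ✓), payload 100100.
Concatenate: 0010010111100100 = 0x25E4 (16 bits → U+25E4).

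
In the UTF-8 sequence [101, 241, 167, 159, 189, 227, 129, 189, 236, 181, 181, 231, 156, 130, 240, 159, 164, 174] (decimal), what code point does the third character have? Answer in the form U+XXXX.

U+307D

Offset 0: leading byte 0x65 = 01100101 → 1-byte char #1 = 65.
Offset 1: leading byte 0xF1 = 11110001 → 4-byte char #2 = F1 A7 9F BD.
Offset 5: leading byte 0xE3 = 11100011 → 3-byte char #3 = E3 81 BD.
Leading byte 0xE3 = 11100011 matches 1110xxxx → 3-byte sequence.
Byte 1: 0xE3 = 11100011, payload 0011 (4 bits).
Byte 2: 0x81 = 10000001 (10xxxxxx ✓), payload 000001.
Byte 3: 0xBD = 10111101 (10xxxxxx ✓), payload 111101.
Concatenate: 0011000001111101 = 0x307D (16 bits → U+307D).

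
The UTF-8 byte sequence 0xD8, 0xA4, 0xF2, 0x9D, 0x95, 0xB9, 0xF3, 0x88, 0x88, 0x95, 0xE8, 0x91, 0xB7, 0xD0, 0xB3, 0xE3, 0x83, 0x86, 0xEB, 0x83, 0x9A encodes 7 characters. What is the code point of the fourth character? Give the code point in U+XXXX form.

Offset 0: leading byte 0xD8 = 11011000 → 2-byte char #1 = D8 A4.
Offset 2: leading byte 0xF2 = 11110010 → 4-byte char #2 = F2 9D 95 B9.
Offset 6: leading byte 0xF3 = 11110011 → 4-byte char #3 = F3 88 88 95.
Offset 10: leading byte 0xE8 = 11101000 → 3-byte char #4 = E8 91 B7.
Leading byte 0xE8 = 11101000 matches 1110xxxx → 3-byte sequence.
Byte 1: 0xE8 = 11101000, payload 1000 (4 bits).
Byte 2: 0x91 = 10010001 (10xxxxxx ✓), payload 010001.
Byte 3: 0xB7 = 10110111 (10xxxxxx ✓), payload 110111.
Concatenate: 1000010001110111 = 0x8477 (16 bits → U+8477).

U+8477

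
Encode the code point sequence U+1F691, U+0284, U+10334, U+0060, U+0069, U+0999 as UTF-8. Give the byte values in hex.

U+1F691: 4-byte form → F0 9F 9A 91.
U+0284: 2-byte form → CA 84.
U+10334: 4-byte form → F0 90 8C B4.
U+0060: 1-byte form → 60.
U+0069: 1-byte form → 69.
U+0999: 3-byte form → E0 A6 99.
Concatenated (15 bytes): F0 9F 9A 91 CA 84 F0 90 8C B4 60 69 E0 A6 99.

F0 9F 9A 91 CA 84 F0 90 8C B4 60 69 E0 A6 99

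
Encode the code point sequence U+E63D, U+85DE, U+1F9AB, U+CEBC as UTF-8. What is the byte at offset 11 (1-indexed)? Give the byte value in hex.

1-indexed offset 11 is 0-indexed offset 10.
U+E63D → 3-byte form EE 98 BD at offsets 0–2.
U+85DE → 3-byte form E8 97 9E at offsets 3–5.
U+1F9AB → 4-byte form F0 9F A6 AB at offsets 6–9.
U+CEBC → 3-byte form EC BA BC at offsets 10–12.
Offset 10 falls in char 4's range; it's byte 1 of EC BA BC = 0xEC.

0xEC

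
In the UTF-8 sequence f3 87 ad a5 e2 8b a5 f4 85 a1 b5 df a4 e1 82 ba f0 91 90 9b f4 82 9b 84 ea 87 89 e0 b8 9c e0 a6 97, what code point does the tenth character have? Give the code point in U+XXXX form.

U+0997

Offset 0: leading byte 0xF3 = 11110011 → 4-byte char #1 = F3 87 AD A5.
Offset 4: leading byte 0xE2 = 11100010 → 3-byte char #2 = E2 8B A5.
Offset 7: leading byte 0xF4 = 11110100 → 4-byte char #3 = F4 85 A1 B5.
Offset 11: leading byte 0xDF = 11011111 → 2-byte char #4 = DF A4.
Offset 13: leading byte 0xE1 = 11100001 → 3-byte char #5 = E1 82 BA.
Offset 16: leading byte 0xF0 = 11110000 → 4-byte char #6 = F0 91 90 9B.
Offset 20: leading byte 0xF4 = 11110100 → 4-byte char #7 = F4 82 9B 84.
Offset 24: leading byte 0xEA = 11101010 → 3-byte char #8 = EA 87 89.
Offset 27: leading byte 0xE0 = 11100000 → 3-byte char #9 = E0 B8 9C.
Offset 30: leading byte 0xE0 = 11100000 → 3-byte char #10 = E0 A6 97.
Leading byte 0xE0 = 11100000 matches 1110xxxx → 3-byte sequence.
Byte 1: 0xE0 = 11100000, payload 0000 (4 bits).
Byte 2: 0xA6 = 10100110 (10xxxxxx ✓), payload 100110.
Byte 3: 0x97 = 10010111 (10xxxxxx ✓), payload 010111.
Concatenate: 0000100110010111 = 0x997 (16 bits → U+0997).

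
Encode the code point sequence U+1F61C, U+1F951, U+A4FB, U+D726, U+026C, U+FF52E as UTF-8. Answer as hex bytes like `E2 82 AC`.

U+1F61C: 4-byte form → F0 9F 98 9C.
U+1F951: 4-byte form → F0 9F A5 91.
U+A4FB: 3-byte form → EA 93 BB.
U+D726: 3-byte form → ED 9C A6.
U+026C: 2-byte form → C9 AC.
U+FF52E: 4-byte form → F3 BF 94 AE.
Concatenated (20 bytes): F0 9F 98 9C F0 9F A5 91 EA 93 BB ED 9C A6 C9 AC F3 BF 94 AE.

F0 9F 98 9C F0 9F A5 91 EA 93 BB ED 9C A6 C9 AC F3 BF 94 AE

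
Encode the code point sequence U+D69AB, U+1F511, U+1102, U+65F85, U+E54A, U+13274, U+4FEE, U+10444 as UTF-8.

U+D69AB: 4-byte form → F3 96 A6 AB.
U+1F511: 4-byte form → F0 9F 94 91.
U+1102: 3-byte form → E1 84 82.
U+65F85: 4-byte form → F1 A5 BE 85.
U+E54A: 3-byte form → EE 95 8A.
U+13274: 4-byte form → F0 93 89 B4.
U+4FEE: 3-byte form → E4 BF AE.
U+10444: 4-byte form → F0 90 91 84.
Concatenated (29 bytes): F3 96 A6 AB F0 9F 94 91 E1 84 82 F1 A5 BE 85 EE 95 8A F0 93 89 B4 E4 BF AE F0 90 91 84.

F3 96 A6 AB F0 9F 94 91 E1 84 82 F1 A5 BE 85 EE 95 8A F0 93 89 B4 E4 BF AE F0 90 91 84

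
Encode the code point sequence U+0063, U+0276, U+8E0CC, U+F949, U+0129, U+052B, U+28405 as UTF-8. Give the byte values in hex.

U+0063: 1-byte form → 63.
U+0276: 2-byte form → C9 B6.
U+8E0CC: 4-byte form → F2 8E 83 8C.
U+F949: 3-byte form → EF A5 89.
U+0129: 2-byte form → C4 A9.
U+052B: 2-byte form → D4 AB.
U+28405: 4-byte form → F0 A8 90 85.
Concatenated (18 bytes): 63 C9 B6 F2 8E 83 8C EF A5 89 C4 A9 D4 AB F0 A8 90 85.

63 C9 B6 F2 8E 83 8C EF A5 89 C4 A9 D4 AB F0 A8 90 85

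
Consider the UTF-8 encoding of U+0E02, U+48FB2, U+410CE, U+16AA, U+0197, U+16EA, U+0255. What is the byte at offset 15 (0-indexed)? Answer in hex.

0x97

U+0E02 → 3-byte form E0 B8 82 at offsets 0–2.
U+48FB2 → 4-byte form F1 88 BE B2 at offsets 3–6.
U+410CE → 4-byte form F1 81 83 8E at offsets 7–10.
U+16AA → 3-byte form E1 9A AA at offsets 11–13.
U+0197 → 2-byte form C6 97 at offsets 14–15.
Offset 15 falls in char 5's range; it's byte 2 of C6 97 = 0x97.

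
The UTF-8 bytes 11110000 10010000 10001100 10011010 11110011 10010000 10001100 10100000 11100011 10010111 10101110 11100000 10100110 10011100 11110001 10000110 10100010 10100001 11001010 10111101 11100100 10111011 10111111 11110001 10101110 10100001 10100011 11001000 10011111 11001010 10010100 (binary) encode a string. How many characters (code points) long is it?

Byte at offset 0: 0xF0 = 11110000 → 4-byte char (#1). Advance 4.
Byte at offset 4: 0xF3 = 11110011 → 4-byte char (#2). Advance 4.
Byte at offset 8: 0xE3 = 11100011 → 3-byte char (#3). Advance 3.
Byte at offset 11: 0xE0 = 11100000 → 3-byte char (#4). Advance 3.
Byte at offset 14: 0xF1 = 11110001 → 4-byte char (#5). Advance 4.
Byte at offset 18: 0xCA = 11001010 → 2-byte char (#6). Advance 2.
Byte at offset 20: 0xE4 = 11100100 → 3-byte char (#7). Advance 3.
Byte at offset 23: 0xF1 = 11110001 → 4-byte char (#8). Advance 4.
Byte at offset 27: 0xC8 = 11001000 → 2-byte char (#9). Advance 2.
Byte at offset 29: 0xCA = 11001010 → 2-byte char (#10). Advance 2.
Reached end at offset 31 after 10 code points.

10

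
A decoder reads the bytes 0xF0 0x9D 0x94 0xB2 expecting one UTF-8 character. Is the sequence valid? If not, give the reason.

valid

Leading byte 0xF0 = 11110000 → 4-byte form.
Continuation bytes 0x9D=10011101, 0x94=10010100, 0xB2=10110010 all match 10xxxxxx.
Decoded value 0x1D532 is ≥ 0x10000 (shortest form) and not a surrogate.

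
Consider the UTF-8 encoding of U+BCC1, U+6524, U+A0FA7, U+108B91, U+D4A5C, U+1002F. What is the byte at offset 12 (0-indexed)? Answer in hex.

U+BCC1 → 3-byte form EB B3 81 at offsets 0–2.
U+6524 → 3-byte form E6 94 A4 at offsets 3–5.
U+A0FA7 → 4-byte form F2 A0 BE A7 at offsets 6–9.
U+108B91 → 4-byte form F4 88 AE 91 at offsets 10–13.
Offset 12 falls in char 4's range; it's byte 3 of F4 88 AE 91 = 0xAE.

0xAE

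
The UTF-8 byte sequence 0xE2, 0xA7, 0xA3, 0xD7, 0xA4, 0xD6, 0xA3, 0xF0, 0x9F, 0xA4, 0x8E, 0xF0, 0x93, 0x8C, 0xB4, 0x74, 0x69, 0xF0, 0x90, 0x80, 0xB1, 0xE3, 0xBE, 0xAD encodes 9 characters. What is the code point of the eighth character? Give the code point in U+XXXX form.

Offset 0: leading byte 0xE2 = 11100010 → 3-byte char #1 = E2 A7 A3.
Offset 3: leading byte 0xD7 = 11010111 → 2-byte char #2 = D7 A4.
Offset 5: leading byte 0xD6 = 11010110 → 2-byte char #3 = D6 A3.
Offset 7: leading byte 0xF0 = 11110000 → 4-byte char #4 = F0 9F A4 8E.
Offset 11: leading byte 0xF0 = 11110000 → 4-byte char #5 = F0 93 8C B4.
Offset 15: leading byte 0x74 = 01110100 → 1-byte char #6 = 74.
Offset 16: leading byte 0x69 = 01101001 → 1-byte char #7 = 69.
Offset 17: leading byte 0xF0 = 11110000 → 4-byte char #8 = F0 90 80 B1.
Leading byte 0xF0 = 11110000 matches 11110xxx → 4-byte sequence.
Byte 1: 0xF0 = 11110000, payload 000 (3 bits).
Byte 2: 0x90 = 10010000 (10xxxxxx ✓), payload 010000.
Byte 3: 0x80 = 10000000 (10xxxxxx ✓), payload 000000.
Byte 4: 0xB1 = 10110001 (10xxxxxx ✓), payload 110001.
Concatenate: 000010000000000110001 = 0x10031 (21 bits → U+10031).

U+10031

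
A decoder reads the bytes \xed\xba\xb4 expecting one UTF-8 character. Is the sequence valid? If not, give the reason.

Structurally a 3-byte sequence; payload = 0xDEB4.
But 0xDEB4 is in U+D800–U+DFFF, the surrogate range. Surrogates are not Unicode scalar values and are forbidden in UTF-8.

invalid (encodes a surrogate (U+D800–U+DFFF))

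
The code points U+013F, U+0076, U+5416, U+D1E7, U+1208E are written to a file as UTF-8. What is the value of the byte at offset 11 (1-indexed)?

1-indexed offset 11 is 0-indexed offset 10.
U+013F → 2-byte form C4 BF at offsets 0–1.
U+0076 → 1-byte form 76 at offsets 2–2.
U+5416 → 3-byte form E5 90 96 at offsets 3–5.
U+D1E7 → 3-byte form ED 87 A7 at offsets 6–8.
U+1208E → 4-byte form F0 92 82 8E at offsets 9–12.
Offset 10 falls in char 5's range; it's byte 2 of F0 92 82 8E = 0x92.

0x92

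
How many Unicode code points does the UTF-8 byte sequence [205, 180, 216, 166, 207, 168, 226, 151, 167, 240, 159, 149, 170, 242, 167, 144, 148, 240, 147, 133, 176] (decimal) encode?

7

Byte at offset 0: 0xCD = 11001101 → 2-byte char (#1). Advance 2.
Byte at offset 2: 0xD8 = 11011000 → 2-byte char (#2). Advance 2.
Byte at offset 4: 0xCF = 11001111 → 2-byte char (#3). Advance 2.
Byte at offset 6: 0xE2 = 11100010 → 3-byte char (#4). Advance 3.
Byte at offset 9: 0xF0 = 11110000 → 4-byte char (#5). Advance 4.
Byte at offset 13: 0xF2 = 11110010 → 4-byte char (#6). Advance 4.
Byte at offset 17: 0xF0 = 11110000 → 4-byte char (#7). Advance 4.
Reached end at offset 21 after 7 code points.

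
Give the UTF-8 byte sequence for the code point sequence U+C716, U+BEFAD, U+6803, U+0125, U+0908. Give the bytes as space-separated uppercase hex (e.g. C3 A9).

U+C716: 3-byte form → EC 9C 96.
U+BEFAD: 4-byte form → F2 BE BE AD.
U+6803: 3-byte form → E6 A0 83.
U+0125: 2-byte form → C4 A5.
U+0908: 3-byte form → E0 A4 88.
Concatenated (15 bytes): EC 9C 96 F2 BE BE AD E6 A0 83 C4 A5 E0 A4 88.

EC 9C 96 F2 BE BE AD E6 A0 83 C4 A5 E0 A4 88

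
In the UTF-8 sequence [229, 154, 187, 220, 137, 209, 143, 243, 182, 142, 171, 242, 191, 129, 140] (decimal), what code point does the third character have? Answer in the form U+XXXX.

U+044F

Offset 0: leading byte 0xE5 = 11100101 → 3-byte char #1 = E5 9A BB.
Offset 3: leading byte 0xDC = 11011100 → 2-byte char #2 = DC 89.
Offset 5: leading byte 0xD1 = 11010001 → 2-byte char #3 = D1 8F.
Leading byte 0xD1 = 11010001 matches 110xxxxx → 2-byte sequence.
Byte 1: 0xD1 = 11010001, payload 10001 (5 bits).
Byte 2: 0x8F = 10001111 (10xxxxxx ✓), payload 001111.
Concatenate: 10001001111 = 0x44F (11 bits → U+044F).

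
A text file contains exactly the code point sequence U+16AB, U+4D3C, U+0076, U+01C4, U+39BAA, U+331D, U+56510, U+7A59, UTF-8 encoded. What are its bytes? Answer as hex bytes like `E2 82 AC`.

E1 9A AB E4 B4 BC 76 C7 84 F0 B9 AE AA E3 8C 9D F1 96 94 90 E7 A9 99

U+16AB: 3-byte form → E1 9A AB.
U+4D3C: 3-byte form → E4 B4 BC.
U+0076: 1-byte form → 76.
U+01C4: 2-byte form → C7 84.
U+39BAA: 4-byte form → F0 B9 AE AA.
U+331D: 3-byte form → E3 8C 9D.
U+56510: 4-byte form → F1 96 94 90.
U+7A59: 3-byte form → E7 A9 99.
Concatenated (23 bytes): E1 9A AB E4 B4 BC 76 C7 84 F0 B9 AE AA E3 8C 9D F1 96 94 90 E7 A9 99.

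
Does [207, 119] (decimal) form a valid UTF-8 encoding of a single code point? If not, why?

Leading byte 0xCF = 11001111 → 2-byte form.
Byte 2 is 0x77 = 01110111, which is not 10xxxxxx — expected a continuation byte.

invalid (non-continuation byte where continuation expected)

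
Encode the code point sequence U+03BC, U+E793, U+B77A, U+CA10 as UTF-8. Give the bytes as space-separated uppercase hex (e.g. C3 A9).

U+03BC: 2-byte form → CE BC.
U+E793: 3-byte form → EE 9E 93.
U+B77A: 3-byte form → EB 9D BA.
U+CA10: 3-byte form → EC A8 90.
Concatenated (11 bytes): CE BC EE 9E 93 EB 9D BA EC A8 90.

CE BC EE 9E 93 EB 9D BA EC A8 90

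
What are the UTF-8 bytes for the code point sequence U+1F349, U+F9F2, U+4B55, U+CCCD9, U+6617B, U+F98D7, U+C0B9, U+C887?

F0 9F 8D 89 EF A7 B2 E4 AD 95 F3 8C B3 99 F1 A6 85 BB F3 B9 A3 97 EC 82 B9 EC A2 87

U+1F349: 4-byte form → F0 9F 8D 89.
U+F9F2: 3-byte form → EF A7 B2.
U+4B55: 3-byte form → E4 AD 95.
U+CCCD9: 4-byte form → F3 8C B3 99.
U+6617B: 4-byte form → F1 A6 85 BB.
U+F98D7: 4-byte form → F3 B9 A3 97.
U+C0B9: 3-byte form → EC 82 B9.
U+C887: 3-byte form → EC A2 87.
Concatenated (28 bytes): F0 9F 8D 89 EF A7 B2 E4 AD 95 F3 8C B3 99 F1 A6 85 BB F3 B9 A3 97 EC 82 B9 EC A2 87.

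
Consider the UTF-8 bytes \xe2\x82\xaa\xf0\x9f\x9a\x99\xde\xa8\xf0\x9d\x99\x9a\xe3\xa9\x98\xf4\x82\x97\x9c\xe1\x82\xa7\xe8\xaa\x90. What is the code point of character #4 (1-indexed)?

U+1D65A

Offset 0: leading byte 0xE2 = 11100010 → 3-byte char #1 = E2 82 AA.
Offset 3: leading byte 0xF0 = 11110000 → 4-byte char #2 = F0 9F 9A 99.
Offset 7: leading byte 0xDE = 11011110 → 2-byte char #3 = DE A8.
Offset 9: leading byte 0xF0 = 11110000 → 4-byte char #4 = F0 9D 99 9A.
Leading byte 0xF0 = 11110000 matches 11110xxx → 4-byte sequence.
Byte 1: 0xF0 = 11110000, payload 000 (3 bits).
Byte 2: 0x9D = 10011101 (10xxxxxx ✓), payload 011101.
Byte 3: 0x99 = 10011001 (10xxxxxx ✓), payload 011001.
Byte 4: 0x9A = 10011010 (10xxxxxx ✓), payload 011010.
Concatenate: 000011101011001011010 = 0x1D65A (21 bits → U+1D65A).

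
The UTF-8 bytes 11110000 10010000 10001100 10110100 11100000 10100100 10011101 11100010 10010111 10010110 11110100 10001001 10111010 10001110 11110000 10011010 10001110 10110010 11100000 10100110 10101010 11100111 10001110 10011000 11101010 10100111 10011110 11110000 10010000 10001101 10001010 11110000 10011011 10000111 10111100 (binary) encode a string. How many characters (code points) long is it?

10

Byte at offset 0: 0xF0 = 11110000 → 4-byte char (#1). Advance 4.
Byte at offset 4: 0xE0 = 11100000 → 3-byte char (#2). Advance 3.
Byte at offset 7: 0xE2 = 11100010 → 3-byte char (#3). Advance 3.
Byte at offset 10: 0xF4 = 11110100 → 4-byte char (#4). Advance 4.
Byte at offset 14: 0xF0 = 11110000 → 4-byte char (#5). Advance 4.
Byte at offset 18: 0xE0 = 11100000 → 3-byte char (#6). Advance 3.
Byte at offset 21: 0xE7 = 11100111 → 3-byte char (#7). Advance 3.
Byte at offset 24: 0xEA = 11101010 → 3-byte char (#8). Advance 3.
Byte at offset 27: 0xF0 = 11110000 → 4-byte char (#9). Advance 4.
Byte at offset 31: 0xF0 = 11110000 → 4-byte char (#10). Advance 4.
Reached end at offset 35 after 10 code points.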